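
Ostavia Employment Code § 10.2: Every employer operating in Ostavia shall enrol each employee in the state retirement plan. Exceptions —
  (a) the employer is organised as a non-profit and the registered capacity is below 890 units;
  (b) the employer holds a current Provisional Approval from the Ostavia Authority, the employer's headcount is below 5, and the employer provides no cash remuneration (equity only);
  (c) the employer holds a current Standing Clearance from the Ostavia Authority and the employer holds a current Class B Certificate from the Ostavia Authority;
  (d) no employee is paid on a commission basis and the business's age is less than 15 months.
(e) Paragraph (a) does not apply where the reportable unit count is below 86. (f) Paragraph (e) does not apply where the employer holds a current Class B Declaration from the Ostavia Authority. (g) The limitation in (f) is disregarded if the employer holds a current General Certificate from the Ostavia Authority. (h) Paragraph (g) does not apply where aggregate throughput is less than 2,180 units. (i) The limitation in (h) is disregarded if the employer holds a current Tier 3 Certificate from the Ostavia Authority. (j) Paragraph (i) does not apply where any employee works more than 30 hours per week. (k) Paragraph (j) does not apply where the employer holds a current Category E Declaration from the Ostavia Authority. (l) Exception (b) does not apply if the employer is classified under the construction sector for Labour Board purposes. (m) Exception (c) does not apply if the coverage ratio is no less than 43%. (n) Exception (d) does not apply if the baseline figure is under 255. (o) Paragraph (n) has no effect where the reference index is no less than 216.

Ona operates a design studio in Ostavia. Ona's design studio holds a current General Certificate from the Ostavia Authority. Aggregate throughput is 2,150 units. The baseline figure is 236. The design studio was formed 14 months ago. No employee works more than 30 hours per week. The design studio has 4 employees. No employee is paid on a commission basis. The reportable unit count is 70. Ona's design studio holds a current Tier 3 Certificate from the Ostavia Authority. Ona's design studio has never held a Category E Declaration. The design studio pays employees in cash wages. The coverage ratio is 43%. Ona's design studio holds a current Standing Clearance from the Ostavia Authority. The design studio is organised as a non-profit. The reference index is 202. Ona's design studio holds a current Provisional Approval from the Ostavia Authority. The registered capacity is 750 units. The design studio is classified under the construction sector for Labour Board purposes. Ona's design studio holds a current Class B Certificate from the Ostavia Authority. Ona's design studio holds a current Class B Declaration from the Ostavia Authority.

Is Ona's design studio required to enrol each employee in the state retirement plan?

Exception (a)'s conditions are all satisfied: the employer is a non-profit; the registered capacity is 750 units, below the 890 units limit. But applying paragraphs (e)–(k): (e) is triggered — the reportable unit count is 70, below the 86 limit. (f) would limit (e) — a current Class B Declaration is held — but (g) sets (f) aside: (g) operates against (f): a current General Certificate is held. (h) operates (aggregate throughput is 2,150 units, less than the 2,180 units limit), but yields to (i): (i) operates against (h): a current Tier 3 Certificate is held. (j) is not engaged (no employee exceeds 30 hours/week), so (i) stands. So (a) is unavailable.
Exception (b) requires that the employer provides no cash remuneration (equity only); but employees are paid cash wages, so (b) is unavailable.
Exception (c): a current Standing Clearance is held; a current Class B Certificate is held — every condition holds. But applying paragraph (m): (m) operates against (c): the coverage ratio is 43%, meeting the 43% threshold. So (c) is unavailable.
All of (d)'s requirements are met (no employee is paid on commission; the business's age is 14 months, less than the 15 months limit). However, paragraphs (n)–(o) must be considered: (n) operates against (d): the baseline figure is 236, under the 255 limit. (o), which would lift (n), does not operate here — the reference index is 202, short of 216. So (d) is unavailable.
None of the exceptions is available; § 10.2 applies in full.

Yes — Ona's design studio must enrol each employee in the state retirement plan.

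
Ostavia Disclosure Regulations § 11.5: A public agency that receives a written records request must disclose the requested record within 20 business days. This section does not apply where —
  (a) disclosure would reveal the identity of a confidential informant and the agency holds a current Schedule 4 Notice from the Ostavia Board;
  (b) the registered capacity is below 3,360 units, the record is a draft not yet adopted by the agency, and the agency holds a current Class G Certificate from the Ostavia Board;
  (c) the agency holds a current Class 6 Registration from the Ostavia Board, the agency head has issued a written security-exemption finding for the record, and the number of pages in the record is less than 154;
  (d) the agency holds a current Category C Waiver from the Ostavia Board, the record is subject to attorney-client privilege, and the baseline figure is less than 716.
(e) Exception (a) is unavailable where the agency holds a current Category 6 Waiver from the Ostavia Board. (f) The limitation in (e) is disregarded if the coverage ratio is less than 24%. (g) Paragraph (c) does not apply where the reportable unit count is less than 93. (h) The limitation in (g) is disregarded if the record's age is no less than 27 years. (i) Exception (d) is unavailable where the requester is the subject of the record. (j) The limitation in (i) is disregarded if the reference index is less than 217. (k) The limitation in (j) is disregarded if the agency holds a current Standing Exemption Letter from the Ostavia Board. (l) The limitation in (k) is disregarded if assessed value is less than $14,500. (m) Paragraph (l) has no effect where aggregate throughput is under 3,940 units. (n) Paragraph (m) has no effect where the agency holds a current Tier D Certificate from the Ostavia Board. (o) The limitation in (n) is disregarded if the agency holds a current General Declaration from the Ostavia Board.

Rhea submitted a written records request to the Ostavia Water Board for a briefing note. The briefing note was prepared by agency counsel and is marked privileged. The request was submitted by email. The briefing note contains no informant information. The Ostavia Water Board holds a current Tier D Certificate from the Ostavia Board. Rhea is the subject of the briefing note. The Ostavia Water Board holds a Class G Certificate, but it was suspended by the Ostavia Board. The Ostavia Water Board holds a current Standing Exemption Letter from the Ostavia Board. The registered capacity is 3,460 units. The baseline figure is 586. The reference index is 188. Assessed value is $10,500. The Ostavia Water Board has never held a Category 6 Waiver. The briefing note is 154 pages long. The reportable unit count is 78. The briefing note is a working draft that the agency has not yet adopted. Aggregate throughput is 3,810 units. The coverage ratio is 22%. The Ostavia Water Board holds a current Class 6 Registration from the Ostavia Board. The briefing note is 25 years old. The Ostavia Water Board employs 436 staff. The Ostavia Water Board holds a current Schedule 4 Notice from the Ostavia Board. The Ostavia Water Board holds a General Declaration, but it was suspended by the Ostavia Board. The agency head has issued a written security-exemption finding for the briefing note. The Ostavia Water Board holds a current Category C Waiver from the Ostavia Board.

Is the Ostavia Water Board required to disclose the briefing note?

No — exception (d) applies; the Ostavia Water Board is not required to disclose the briefing note.

Exception (a) does not apply: the briefing note contains no informant information.
Exception (b) fails — the registered capacity is 3,460 units, not below 3,360 units.
Exception (c) does not apply: the number of pages in the record is 154, not less than 154.
Exception (d): a current Category C Waiver is held; the briefing note is privileged; the baseline figure is 586, less than the 716 limit — every condition holds. As to paragraphs (i)–(o): (i) is triggered (Rhea is the subject of the briefing note), but is itself disapplied by (j): (j) is triggered — the reference index is 188, less than the 217 limit. (k) would limit (j) — a current Standing Exemption Letter is held — but (l) sets (k) aside: (l) is engaged — assessed value is $10,500, less than the $14,500 limit. (m) operates (aggregate throughput is 3,810 units, under the 3,940 units limit), but is set aside by (n): (n) is triggered — a current Tier D Certificate is held. (o), which would lift (n), does not operate here — there is no General Declaration in force. (d) remains available.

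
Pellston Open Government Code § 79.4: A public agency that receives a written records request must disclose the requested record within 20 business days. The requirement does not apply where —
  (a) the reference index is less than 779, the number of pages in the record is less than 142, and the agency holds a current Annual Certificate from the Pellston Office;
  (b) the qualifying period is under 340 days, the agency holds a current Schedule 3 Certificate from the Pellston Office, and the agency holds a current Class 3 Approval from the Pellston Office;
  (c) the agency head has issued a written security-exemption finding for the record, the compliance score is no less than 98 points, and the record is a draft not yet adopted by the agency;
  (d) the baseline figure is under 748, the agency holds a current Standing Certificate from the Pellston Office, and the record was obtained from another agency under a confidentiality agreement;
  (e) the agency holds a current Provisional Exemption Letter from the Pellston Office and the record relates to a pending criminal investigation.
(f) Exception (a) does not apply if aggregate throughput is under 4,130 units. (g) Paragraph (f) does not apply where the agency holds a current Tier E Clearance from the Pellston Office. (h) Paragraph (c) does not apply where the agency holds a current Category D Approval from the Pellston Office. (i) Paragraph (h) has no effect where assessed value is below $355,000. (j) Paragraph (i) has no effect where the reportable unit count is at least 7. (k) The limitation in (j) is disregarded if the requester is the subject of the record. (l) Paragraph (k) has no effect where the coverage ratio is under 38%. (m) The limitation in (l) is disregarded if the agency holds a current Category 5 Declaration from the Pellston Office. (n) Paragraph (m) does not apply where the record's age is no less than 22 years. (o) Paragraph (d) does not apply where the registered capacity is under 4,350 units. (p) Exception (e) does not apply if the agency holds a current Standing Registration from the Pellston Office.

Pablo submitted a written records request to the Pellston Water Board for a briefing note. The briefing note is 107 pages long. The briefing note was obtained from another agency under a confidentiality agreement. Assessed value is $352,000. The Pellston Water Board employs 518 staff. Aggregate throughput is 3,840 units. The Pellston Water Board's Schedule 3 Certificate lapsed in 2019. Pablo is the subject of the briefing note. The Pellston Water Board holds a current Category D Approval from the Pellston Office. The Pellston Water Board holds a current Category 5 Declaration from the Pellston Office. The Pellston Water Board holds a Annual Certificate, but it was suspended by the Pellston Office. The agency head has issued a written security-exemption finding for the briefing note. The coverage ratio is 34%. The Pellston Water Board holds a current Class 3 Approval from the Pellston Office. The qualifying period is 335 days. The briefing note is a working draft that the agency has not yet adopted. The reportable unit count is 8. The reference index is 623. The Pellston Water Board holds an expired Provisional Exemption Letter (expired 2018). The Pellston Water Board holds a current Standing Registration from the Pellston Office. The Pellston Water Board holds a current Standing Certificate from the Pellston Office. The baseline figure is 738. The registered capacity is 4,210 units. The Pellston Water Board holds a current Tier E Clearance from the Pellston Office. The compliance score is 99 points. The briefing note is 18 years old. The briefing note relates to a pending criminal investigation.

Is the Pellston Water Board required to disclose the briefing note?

No — exception (c) applies; the Pellston Water Board is not required to disclose the briefing note.

Exception (a) does not apply: there is no Annual Certificate in force.
Exception (b) fails — no current Schedule 3 Certificate is held.
Exception (c): a written security-exemption finding has been issued; the compliance score is 99 points, meeting the 98 points threshold; the briefing note is an unadopted draft — every condition holds. Under paragraphs (h)–(n): (h) would limit (c) — a current Category D Approval is held — but (i) sets (h) aside: (i) is engaged — assessed value is $352,000, below the $355,000 limit. (j) is triggered (the reportable unit count is 8, meeting the 7 threshold), but is set aside by (k): (k) operates against (j): Pablo is the subject of the briefing note. (l) is triggered (the coverage ratio is 34%, under the 38% limit), but is set aside by (m): (m) operates against (l): a current Category 5 Declaration is held. (n) does not operate here (the record's age is 18 years, short of 22 years), so (m) stands. Exception (c) stands.
All of (d)'s requirements are met (the baseline figure is 738, under the 748 limit; a current Standing Certificate is held; the briefing note was obtained under a confidentiality agreement). However, paragraph (o) must be considered: (o) operates against (d): the registered capacity is 4,210 units, under the 4,350 units limit. Exception (d) does not apply.
Exception (e) fails — there is no Provisional Exemption Letter in force.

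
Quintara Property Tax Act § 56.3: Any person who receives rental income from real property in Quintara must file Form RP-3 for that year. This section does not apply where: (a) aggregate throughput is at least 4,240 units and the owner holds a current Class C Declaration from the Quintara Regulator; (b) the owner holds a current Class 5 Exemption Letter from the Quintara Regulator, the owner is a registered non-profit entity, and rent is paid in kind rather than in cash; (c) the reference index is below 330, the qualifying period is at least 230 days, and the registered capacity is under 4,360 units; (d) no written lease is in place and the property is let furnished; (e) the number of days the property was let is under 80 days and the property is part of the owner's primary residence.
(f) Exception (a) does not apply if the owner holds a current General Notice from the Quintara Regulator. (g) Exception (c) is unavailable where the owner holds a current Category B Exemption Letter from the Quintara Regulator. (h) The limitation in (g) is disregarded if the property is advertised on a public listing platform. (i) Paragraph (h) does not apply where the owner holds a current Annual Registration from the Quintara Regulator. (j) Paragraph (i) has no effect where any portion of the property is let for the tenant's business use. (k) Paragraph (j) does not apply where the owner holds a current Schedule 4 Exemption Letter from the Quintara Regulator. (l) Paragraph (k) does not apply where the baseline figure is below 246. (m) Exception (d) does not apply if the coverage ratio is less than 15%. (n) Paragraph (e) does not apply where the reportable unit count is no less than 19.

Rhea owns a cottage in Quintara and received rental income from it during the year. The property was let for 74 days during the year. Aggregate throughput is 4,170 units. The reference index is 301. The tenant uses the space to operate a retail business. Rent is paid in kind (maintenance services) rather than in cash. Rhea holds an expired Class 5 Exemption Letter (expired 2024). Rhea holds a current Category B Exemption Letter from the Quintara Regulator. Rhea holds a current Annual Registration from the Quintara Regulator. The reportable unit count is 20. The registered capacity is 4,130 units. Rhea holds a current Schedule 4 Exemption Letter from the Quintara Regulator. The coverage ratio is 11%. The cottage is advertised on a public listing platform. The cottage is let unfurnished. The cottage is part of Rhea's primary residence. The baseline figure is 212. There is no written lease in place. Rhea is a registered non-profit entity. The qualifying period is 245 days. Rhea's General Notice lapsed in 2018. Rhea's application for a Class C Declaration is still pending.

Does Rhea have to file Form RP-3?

No — exception (c) applies; Rhea is not required to file Form RP-3.

Exception (a) does not apply: aggregate throughput is 4,170 units, short of 4,240 units.
Exception (b) does not apply: no current Class 5 Exemption Letter is held.
Exception (c)'s conditions are all satisfied: the reference index is 301, below the 330 limit; the qualifying period is 245 days, meeting the 230 days threshold; the registered capacity is 4,130 units, under the 4,360 units limit. Considering the limiting provisions: (g) would limit (c) — a current Category B Exemption Letter is held — but (h) sets (g) aside: (h) is triggered — the property is publicly advertised. (i) operates (a current Annual Registration is held), but yields to (j): (j) is triggered — the space is let for business use. (k) applies (a current Schedule 4 Exemption Letter is held), but yields to (l): (l) operates — the baseline figure is 212, below the 246 limit. So (c) applies.
Exception (d) does not apply: the property is let unfurnished.
Exception (e)'s conditions are all satisfied: the number of days the property was let is 74 days, under the 80 days limit; the cottage is part of the primary residence. However, paragraph (n) must be considered: (n) operates against (e): the reportable unit count is 20, meeting the 19 threshold. (e) is therefore removed.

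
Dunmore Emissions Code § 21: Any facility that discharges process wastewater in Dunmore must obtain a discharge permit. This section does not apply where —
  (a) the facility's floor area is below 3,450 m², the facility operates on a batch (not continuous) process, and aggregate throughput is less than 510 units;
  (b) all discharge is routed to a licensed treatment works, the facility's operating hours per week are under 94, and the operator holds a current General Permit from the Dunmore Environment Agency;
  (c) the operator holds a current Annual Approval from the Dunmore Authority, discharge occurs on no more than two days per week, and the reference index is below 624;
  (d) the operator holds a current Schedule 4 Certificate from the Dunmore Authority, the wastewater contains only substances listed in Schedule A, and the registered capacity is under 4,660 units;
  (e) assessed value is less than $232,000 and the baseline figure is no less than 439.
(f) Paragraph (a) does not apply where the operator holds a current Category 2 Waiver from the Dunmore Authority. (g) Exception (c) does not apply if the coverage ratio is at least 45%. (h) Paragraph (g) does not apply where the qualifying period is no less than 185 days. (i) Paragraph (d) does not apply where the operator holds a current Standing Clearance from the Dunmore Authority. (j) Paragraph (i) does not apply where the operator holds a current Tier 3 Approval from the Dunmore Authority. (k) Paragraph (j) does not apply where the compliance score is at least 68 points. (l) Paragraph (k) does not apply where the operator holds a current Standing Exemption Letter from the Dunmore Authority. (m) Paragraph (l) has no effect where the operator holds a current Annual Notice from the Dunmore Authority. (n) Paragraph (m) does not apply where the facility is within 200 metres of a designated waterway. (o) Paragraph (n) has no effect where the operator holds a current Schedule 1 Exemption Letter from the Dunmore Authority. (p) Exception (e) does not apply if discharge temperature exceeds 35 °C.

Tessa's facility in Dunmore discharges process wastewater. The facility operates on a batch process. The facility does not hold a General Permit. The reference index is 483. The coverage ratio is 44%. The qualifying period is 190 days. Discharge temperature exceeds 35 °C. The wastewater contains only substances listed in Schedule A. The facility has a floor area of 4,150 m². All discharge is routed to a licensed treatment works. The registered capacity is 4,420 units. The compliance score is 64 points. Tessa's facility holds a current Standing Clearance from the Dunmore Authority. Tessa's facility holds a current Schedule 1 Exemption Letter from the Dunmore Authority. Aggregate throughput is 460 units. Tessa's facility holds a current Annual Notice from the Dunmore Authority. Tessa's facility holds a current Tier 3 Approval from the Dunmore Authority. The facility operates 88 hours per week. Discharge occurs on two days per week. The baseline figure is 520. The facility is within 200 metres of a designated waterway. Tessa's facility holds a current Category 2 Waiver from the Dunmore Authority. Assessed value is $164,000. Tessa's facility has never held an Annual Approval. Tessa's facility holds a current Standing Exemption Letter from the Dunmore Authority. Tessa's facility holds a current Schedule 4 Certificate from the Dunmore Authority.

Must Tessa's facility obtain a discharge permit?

No — exception (d) applies; Tessa's facility is not required to obtain a discharge permit.

Exception (a) fails — the facility's floor area is 4,150 m², not below 3,450 m².
Exception (b) fails — no General Permit is held.
Exception (c) requires that the operator holds a current Annual Approval from the Dunmore Authority; but there is no Annual Approval in force, so (c) is unavailable.
Exception (d) is satisfied on its face — a current Schedule 4 Certificate is held; the wastewater is Schedule-A-only; the registered capacity is 4,420 units, under the 4,660 units limit. As to paragraphs (i)–(o): (i) would limit (d) — a current Standing Clearance is held — but (j) sets (i) aside: (j) operates against (i): a current Tier 3 Approval is held. (k), which would lift (j), is not triggered — the compliance score is 64 points, short of 68 points. (d) remains available.
All of (e)'s requirements are met (assessed value is $164,000, less than the $232,000 limit; the baseline figure is 520, meeting the 439 threshold). However, paragraph (p) must be considered: (p) applies — discharge temperature exceeds 35 °C. Exception (e) does not apply.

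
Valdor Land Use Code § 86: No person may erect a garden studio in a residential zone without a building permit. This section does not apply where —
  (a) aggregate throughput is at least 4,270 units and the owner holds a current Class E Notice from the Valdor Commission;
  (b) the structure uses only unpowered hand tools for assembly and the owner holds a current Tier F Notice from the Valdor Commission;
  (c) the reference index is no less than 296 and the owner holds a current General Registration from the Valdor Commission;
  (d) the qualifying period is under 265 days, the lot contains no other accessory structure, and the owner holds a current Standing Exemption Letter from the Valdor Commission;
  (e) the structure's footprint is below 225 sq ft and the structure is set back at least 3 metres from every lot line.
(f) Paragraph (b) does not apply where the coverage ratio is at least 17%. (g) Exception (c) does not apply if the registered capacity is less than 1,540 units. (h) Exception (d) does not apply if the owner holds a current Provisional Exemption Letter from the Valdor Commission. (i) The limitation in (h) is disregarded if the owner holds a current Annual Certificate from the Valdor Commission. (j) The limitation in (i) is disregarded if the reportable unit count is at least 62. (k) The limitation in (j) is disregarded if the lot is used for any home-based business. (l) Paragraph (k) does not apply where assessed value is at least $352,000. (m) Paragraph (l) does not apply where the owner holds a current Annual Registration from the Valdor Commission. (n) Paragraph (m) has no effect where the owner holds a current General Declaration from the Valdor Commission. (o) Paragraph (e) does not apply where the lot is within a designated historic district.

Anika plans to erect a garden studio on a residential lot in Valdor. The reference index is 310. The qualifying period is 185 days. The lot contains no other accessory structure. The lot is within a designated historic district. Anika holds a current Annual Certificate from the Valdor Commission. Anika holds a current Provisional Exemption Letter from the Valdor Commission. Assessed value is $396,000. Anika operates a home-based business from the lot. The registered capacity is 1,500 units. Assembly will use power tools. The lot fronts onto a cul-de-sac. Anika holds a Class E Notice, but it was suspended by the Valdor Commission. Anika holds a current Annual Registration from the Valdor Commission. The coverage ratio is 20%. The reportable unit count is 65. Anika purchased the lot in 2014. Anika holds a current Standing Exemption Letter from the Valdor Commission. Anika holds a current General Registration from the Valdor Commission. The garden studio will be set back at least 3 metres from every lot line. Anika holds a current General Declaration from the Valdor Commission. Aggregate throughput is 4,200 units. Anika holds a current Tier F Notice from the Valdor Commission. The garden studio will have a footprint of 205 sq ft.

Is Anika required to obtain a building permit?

Exception (a) fails — aggregate throughput is 4,200 units, short of 4,270 units.
Exception (b) requires that the structure uses only unpowered hand tools for assembly; but assembly uses power tools, so (b) is unavailable.
Exception (c) is satisfied on its face — the reference index is 310, meeting the 296 threshold; a current General Registration is held. But applying paragraph (g): (g) is triggered — the registered capacity is 1,500 units, less than the 1,540 units limit. Exception (c) does not apply.
Exception (d): the qualifying period is 185 days, under the 265 days limit; the lot has no other accessory structure; a current Standing Exemption Letter is held — every condition holds. Turning to paragraphs (h)–(n): (h) operates against (d): a current Provisional Exemption Letter is held. (i) would limit (h) — a current Annual Certificate is held — but (j) sets (i) aside: (j) is triggered — the reportable unit count is 65, meeting the 62 threshold. (k) applies (a home-based business operates on the lot), but yields to (l): (l) operates against (k): assessed value is $396,000, meeting the $352,000 threshold. (m) would limit (l) — a current Annual Registration is held — but (n) sets (m) aside: (n) operates against (m): a current General Declaration is held. (d) is therefore removed.
Exception (e)'s conditions are all satisfied: the structure's footprint is 205 sq ft, below the 225 sq ft limit; the setback is at least 3 m on every side. But: (o) operates — the lot is in a historic district. So (e) is unavailable.
No exception displaces § 86.

Yes — Anika must obtain a building permit.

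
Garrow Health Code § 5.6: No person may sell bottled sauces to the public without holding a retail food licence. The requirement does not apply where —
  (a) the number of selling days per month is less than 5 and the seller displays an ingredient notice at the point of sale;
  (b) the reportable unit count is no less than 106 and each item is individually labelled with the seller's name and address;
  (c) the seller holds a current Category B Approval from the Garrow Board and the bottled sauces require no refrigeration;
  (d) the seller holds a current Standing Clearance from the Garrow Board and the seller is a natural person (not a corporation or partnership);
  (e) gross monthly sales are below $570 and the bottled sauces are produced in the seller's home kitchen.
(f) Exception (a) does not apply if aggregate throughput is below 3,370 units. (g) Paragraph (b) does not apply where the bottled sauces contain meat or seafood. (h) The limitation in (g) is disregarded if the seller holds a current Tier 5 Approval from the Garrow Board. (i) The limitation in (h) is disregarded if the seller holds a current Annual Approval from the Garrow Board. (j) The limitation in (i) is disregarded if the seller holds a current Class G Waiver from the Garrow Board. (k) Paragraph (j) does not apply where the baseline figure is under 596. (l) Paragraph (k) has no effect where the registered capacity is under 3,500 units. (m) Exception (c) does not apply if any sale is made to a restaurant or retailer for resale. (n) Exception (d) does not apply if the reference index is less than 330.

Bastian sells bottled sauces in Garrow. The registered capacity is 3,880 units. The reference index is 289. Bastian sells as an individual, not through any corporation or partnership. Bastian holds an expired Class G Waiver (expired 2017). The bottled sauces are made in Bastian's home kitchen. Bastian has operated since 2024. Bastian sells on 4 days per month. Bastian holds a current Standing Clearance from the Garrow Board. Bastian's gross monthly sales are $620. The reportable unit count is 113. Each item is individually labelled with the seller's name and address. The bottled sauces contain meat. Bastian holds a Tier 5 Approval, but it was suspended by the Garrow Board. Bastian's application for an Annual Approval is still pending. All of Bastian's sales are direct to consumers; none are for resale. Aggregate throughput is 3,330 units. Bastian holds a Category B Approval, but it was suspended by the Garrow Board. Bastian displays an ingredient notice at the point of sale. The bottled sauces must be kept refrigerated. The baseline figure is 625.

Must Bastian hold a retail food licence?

All of (a)'s requirements are met (the number of selling days per month is 4, less than the 5 limit; an ingredient notice is displayed). Turning to paragraph (f): (f) operates against (a): aggregate throughput is 3,330 units, below the 3,370 units limit. So (a) is unavailable.
Exception (b): the reportable unit count is 113, meeting the 106 threshold; items are individually labelled — every condition holds. Turning to paragraphs (g)–(l): (g) operates — the bottled sauces contain meat. (h), which would lift (g), is not triggered — there is no Tier 5 Approval in force. (b) is therefore removed.
Exception (c) fails — no current Category B Approval is held.
Exception (d): a current Standing Clearance is held; the seller is a natural person — every condition holds. However, paragraph (n) must be considered: (n) applies — the reference index is 289, less than the 330 limit. So (d) is unavailable.
Exception (e) requires that gross monthly sales are below $570; but gross monthly sales are $620, not below $570, so (e) is unavailable.
Every exception is unavailable, so the rule governs.

Yes — Bastian must hold a retail food licence.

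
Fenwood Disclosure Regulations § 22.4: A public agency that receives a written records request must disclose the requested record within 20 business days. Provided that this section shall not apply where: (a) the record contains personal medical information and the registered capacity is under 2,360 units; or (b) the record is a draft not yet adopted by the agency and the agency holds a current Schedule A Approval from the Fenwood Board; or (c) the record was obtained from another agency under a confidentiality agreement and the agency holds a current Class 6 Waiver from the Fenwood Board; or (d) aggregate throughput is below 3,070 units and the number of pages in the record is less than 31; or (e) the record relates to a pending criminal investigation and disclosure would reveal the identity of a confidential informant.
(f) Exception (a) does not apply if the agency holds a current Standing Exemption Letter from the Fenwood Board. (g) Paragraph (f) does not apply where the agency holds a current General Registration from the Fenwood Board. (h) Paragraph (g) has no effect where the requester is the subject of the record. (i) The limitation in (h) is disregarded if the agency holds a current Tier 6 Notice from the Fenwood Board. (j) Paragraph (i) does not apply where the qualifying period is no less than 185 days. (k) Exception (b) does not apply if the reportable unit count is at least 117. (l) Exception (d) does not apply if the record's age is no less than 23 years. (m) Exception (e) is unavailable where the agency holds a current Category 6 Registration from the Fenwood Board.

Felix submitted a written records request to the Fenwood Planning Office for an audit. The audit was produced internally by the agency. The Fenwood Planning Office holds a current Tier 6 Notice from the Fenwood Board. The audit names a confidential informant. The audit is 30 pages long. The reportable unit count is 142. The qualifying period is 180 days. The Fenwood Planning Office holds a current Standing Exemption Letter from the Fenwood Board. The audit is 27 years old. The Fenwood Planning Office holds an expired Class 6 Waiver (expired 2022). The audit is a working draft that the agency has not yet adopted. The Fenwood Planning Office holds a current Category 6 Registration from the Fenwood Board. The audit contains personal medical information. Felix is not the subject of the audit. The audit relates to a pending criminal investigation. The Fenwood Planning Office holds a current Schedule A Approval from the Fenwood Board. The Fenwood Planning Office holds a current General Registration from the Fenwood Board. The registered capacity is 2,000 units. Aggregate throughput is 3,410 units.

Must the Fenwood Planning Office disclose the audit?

Exception (a)'s conditions are all satisfied: the audit contains personal medical information; the registered capacity is 2,000 units, under the 2,360 units limit. Considering the limiting provisions: (f) would limit (a) — a current Standing Exemption Letter is held — but (g) sets (f) aside: (g) operates against (f): a current General Registration is held. (h), which would lift (g), is inapplicable — Felix is not the subject of the audit. So (a) applies.
Exception (b) is satisfied on its face — the audit is an unadopted draft; a current Schedule A Approval is held. But applying paragraph (k): (k) is triggered — the reportable unit count is 142, meeting the 117 threshold. (b) is therefore removed.
Exception (c) does not apply: the audit was produced internally.
Exception (d) does not apply: aggregate throughput is 3,410 units, not below 3,070 units.
All of (e)'s requirements are met (the audit relates to a pending investigation; the audit names a confidential informant). However, paragraph (m) must be considered: (m) operates against (e): a current Category 6 Registration is held. Exception (e) does not apply.

No — exception (a) applies; the Fenwood Planning Office is not required to disclose the audit.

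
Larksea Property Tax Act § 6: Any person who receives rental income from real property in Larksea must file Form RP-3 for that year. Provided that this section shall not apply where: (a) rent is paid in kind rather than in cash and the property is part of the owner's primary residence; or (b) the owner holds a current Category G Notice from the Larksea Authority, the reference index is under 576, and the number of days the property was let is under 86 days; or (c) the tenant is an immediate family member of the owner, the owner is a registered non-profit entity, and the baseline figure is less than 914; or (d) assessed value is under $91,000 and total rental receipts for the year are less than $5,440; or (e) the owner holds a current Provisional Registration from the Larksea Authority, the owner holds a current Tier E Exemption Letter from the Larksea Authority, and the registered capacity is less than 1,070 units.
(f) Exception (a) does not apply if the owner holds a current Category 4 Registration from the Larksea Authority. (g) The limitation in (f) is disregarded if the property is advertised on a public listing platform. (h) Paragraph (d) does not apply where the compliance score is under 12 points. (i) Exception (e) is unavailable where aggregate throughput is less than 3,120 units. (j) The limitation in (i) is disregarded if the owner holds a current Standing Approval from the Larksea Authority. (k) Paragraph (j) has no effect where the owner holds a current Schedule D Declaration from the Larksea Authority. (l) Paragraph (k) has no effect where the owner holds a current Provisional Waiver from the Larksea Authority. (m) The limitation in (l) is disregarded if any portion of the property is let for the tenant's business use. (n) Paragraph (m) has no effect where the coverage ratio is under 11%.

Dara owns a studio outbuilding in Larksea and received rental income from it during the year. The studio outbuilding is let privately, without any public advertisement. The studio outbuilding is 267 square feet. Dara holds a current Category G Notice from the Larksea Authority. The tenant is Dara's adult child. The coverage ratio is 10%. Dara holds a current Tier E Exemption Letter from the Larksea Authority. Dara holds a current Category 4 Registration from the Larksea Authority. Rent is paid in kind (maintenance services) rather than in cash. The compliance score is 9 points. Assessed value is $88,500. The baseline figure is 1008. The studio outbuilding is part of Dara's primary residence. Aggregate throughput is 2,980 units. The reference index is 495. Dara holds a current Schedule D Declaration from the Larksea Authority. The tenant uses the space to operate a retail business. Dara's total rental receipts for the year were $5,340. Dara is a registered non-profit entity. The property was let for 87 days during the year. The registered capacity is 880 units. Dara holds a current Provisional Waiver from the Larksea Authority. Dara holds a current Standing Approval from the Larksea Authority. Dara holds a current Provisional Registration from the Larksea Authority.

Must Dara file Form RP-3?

No — exception (e) applies; Dara is not required to file Form RP-3.

Exception (a) is satisfied on its face — rent is paid in kind; the studio outbuilding is part of the primary residence. Turning to paragraphs (f)–(g): (f) operates against (a): a current Category 4 Registration is held. (g), which would lift (f), is inapplicable — the property is let privately without advertisement. So (a) is unavailable.
Exception (b) fails — the number of days the property was let is 87 days, not under 86 days.
Exception (c) does not apply: the baseline figure is 1,008, not less than 914.
Exception (d): assessed value is $88,500, under the $91,000 limit; total rental receipts for the year are $5,340, less than the $5,440 limit — every condition holds. But applying paragraph (h): (h) operates — the compliance score is 9 points, under the 12 points limit. So (d) is unavailable.
Exception (e)'s conditions are all satisfied: a current Provisional Registration is held; a current Tier E Exemption Letter is held; the registered capacity is 880 units, less than the 1,070 units limit. Applying paragraphs (i)–(n): (i) would limit (e) — aggregate throughput is 2,980 units, less than the 3,120 units limit — but (j) sets (i) aside: (j) operates against (i): a current Standing Approval is held. (k) operates (a current Schedule D Declaration is held), but yields to (l): (l) operates against (k): a current Provisional Waiver is held. (m) applies (the space is let for business use), but is displaced by (n): (n) operates against (m): the coverage ratio is 10%, under the 11% limit. So (e) applies.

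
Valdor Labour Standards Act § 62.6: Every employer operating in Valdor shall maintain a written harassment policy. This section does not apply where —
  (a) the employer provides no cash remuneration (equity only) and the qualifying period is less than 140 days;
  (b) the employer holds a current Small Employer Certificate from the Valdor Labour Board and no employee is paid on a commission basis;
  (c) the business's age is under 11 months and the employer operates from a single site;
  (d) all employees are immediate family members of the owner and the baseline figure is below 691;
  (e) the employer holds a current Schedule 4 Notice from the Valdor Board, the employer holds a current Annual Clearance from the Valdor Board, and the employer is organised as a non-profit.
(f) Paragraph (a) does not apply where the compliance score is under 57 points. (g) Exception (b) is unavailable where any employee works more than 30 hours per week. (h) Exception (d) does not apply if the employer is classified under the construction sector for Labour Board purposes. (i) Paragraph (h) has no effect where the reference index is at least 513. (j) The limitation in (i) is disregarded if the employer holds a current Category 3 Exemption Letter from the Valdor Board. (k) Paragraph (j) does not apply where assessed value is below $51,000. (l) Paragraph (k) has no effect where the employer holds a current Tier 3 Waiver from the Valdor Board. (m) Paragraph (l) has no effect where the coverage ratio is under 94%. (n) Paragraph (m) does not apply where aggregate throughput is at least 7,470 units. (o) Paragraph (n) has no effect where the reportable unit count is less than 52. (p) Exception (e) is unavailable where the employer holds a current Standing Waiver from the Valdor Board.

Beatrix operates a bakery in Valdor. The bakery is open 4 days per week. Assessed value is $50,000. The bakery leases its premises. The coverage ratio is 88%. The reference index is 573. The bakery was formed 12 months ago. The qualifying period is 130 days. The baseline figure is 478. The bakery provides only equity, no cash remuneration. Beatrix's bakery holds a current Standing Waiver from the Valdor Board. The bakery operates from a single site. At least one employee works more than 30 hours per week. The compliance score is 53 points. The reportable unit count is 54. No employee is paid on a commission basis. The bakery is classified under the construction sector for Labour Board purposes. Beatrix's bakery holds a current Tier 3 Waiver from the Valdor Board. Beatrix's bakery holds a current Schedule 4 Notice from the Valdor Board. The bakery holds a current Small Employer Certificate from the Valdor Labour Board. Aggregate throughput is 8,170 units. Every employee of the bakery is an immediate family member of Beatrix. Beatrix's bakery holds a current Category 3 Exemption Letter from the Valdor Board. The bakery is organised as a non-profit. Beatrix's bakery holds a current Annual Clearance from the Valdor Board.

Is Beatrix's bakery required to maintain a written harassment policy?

All of (a)'s requirements are met (remuneration is equity-only; the qualifying period is 130 days, less than the 140 days limit). However, paragraph (f) must be considered: (f) operates against (a): the compliance score is 53 points, under the 57 points limit. So (a) is unavailable.
All of (b)'s requirements are met (a current Small Employer Certificate is held; no employee is paid on commission). But applying paragraph (g): (g) operates against (b): at least one employee exceeds 30 hours/week. Exception (b) does not apply.
Exception (c) does not apply: the business's age is 12 months, not under 11 months.
Exception (d) is satisfied on its face — every employee is an immediate family member; the baseline figure is 478, below the 691 limit. But applying paragraphs (h)–(o): (h) is engaged — the bakery is classified under the construction sector. (i) would limit (h) — the reference index is 573, meeting the 513 threshold — but (j) sets (i) aside: (j) operates against (i): a current Category 3 Exemption Letter is held. (k) would limit (j) — assessed value is $50,000, below the $51,000 limit — but (l) sets (k) aside: (l) is engaged — a current Tier 3 Waiver is held. (m) would limit (l) — the coverage ratio is 88%, under the 94% limit — but (n) sets (m) aside: (n) operates against (m): aggregate throughput is 8,170 units, meeting the 7,470 units threshold. (o), which would lift (n), is not triggered — the reportable unit count is 54, not less than 52. Exception (d) does not apply.
Exception (e)'s conditions are all satisfied: a current Schedule 4 Notice is held; a current Annual Clearance is held; the employer is a non-profit. But applying paragraph (p): (p) is triggered — a current Standing Waiver is held. Exception (e) does not apply.
No exception displaces § 62.6.

Yes — Beatrix's bakery must maintain a written harassment policy.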